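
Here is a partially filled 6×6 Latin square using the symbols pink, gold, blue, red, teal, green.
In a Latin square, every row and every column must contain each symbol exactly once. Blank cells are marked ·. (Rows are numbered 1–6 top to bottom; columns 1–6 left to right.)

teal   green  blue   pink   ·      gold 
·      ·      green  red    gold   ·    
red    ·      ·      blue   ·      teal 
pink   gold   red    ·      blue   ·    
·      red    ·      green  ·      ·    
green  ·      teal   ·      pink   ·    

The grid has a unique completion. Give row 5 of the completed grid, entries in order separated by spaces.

gold red pink green teal blue

Row 5, column 5: row 5 has {red, green} and column 5 has {pink, gold, blue}, leaving only teal.
Row 1, column 5: row 1 has {pink, gold, blue, teal, green} and column 5 has {pink, gold, blue, teal}, leaving only red.
Row 2, column 1: row 2 has {gold, red, green} and column 1 has {pink, red, teal, green}, leaving only blue.
Row 5, column 1: row 5 has {red, teal, green} and column 1 has {pink, blue, red, teal, green}, leaving only gold.
Row 5, column 3: row 5 has {gold, red, teal, green} and column 3 has {blue, red, teal, green}, leaving only pink.
Row 5, column 6: row 5 has {pink, gold, red, teal, green} and column 6 has {gold, teal}, leaving only blue.
So row 5 reads: gold red pink green teal blue.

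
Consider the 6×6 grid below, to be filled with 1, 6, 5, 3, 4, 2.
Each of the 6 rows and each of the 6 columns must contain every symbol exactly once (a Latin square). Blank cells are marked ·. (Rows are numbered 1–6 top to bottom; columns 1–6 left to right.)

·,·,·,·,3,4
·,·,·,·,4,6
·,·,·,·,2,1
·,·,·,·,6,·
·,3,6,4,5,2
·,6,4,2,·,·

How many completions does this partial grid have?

26

Row 1, column 1: eliminating its row and column leaves {1, 6, 5, 2}.
Row 1, column 2: eliminating its row and column leaves {1, 5, 2}.
Row 1, column 3: eliminating its row and column leaves {1, 5, 2}.
Row 1, column 4: eliminating its row and column leaves {1, 6, 5}.
Row 2, column 1: eliminating its row and column leaves {1, 5, 3, 2}.
Row 2, column 2: eliminating its row and column leaves {1, 5, 2}.
Row 2, column 3: eliminating its row and column leaves {1, 5, 3, 2}.
Row 2, column 4: eliminating its row and column leaves {1, 5, 3}.
Row 3, column 1: eliminating its row and column leaves {6, 5, 3, 4}.
Row 3, column 2: eliminating its row and column leaves {5, 4}.
Row 3, column 3: eliminating its row and column leaves {5, 3}.
Row 3, column 4: eliminating its row and column leaves {6, 5, 3}.
Row 4, column 1: eliminating its row and column leaves {1, 5, 3, 4, 2}.
Row 4, column 2: eliminating its row and column leaves {1, 5, 4, 2}.
Row 4, column 3: eliminating its row and column leaves {1, 5, 3, 2}.
Row 4, column 4: eliminating its row and column leaves {1, 5, 3}.
Row 4, column 6: eliminating its row and column leaves {5, 3}.
Row 5, column 1: eliminating its row and column leaves {1}.
Row 6, column 1: eliminating its row and column leaves {1, 5, 3}.
Row 6, column 5: eliminating its row and column leaves {1}.
Row 6, column 6: eliminating its row and column leaves {5, 3}.
Enumerating the assignments across these blanks that avoid any row or column repeat gives 26 completions.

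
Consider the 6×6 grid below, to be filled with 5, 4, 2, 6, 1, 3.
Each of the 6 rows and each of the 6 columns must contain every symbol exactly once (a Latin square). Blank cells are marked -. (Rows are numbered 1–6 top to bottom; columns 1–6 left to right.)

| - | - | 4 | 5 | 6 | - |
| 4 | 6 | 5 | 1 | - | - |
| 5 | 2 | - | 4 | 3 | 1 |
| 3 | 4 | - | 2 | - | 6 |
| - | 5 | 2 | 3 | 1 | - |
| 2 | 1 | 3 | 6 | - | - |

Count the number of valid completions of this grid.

Row 1, column 1: eliminating its row and column leaves {1}.
Row 1, column 2: eliminating its row and column leaves {3}.
Row 1, column 6: eliminating its row and column leaves {2, 3}.
Row 2, column 5: eliminating its row and column leaves {2}.
Row 2, column 6: eliminating its row and column leaves {2, 3}.
Row 3, column 3: eliminating its row and column leaves {6}.
Row 4, column 3: eliminating its row and column leaves {1}.
Row 4, column 5: eliminating its row and column leaves {5}.
Row 5, column 1: eliminating its row and column leaves {6}.
Row 5, column 6: eliminating its row and column leaves {4}.
Row 6, column 5: eliminating its row and column leaves {5, 4}.
Row 6, column 6: eliminating its row and column leaves {5, 4}.
Only one assignment across all blanks avoids any row or column repeat, giving 1 completion.

1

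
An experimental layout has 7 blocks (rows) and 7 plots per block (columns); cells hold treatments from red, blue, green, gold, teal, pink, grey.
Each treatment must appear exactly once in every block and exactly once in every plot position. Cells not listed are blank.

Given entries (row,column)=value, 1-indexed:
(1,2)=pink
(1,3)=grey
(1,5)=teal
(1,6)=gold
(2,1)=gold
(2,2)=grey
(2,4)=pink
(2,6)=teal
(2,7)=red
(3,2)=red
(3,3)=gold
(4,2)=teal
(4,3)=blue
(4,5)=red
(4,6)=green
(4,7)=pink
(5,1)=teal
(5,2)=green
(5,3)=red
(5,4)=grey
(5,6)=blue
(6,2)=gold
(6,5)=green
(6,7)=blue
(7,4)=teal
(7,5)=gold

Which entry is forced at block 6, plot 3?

teal

Block 1, plot 7: block 1 has {gold, teal, pink, grey} and plot 7 has {red, blue, pink}, leaving only green.
Block 2, plot 3: block 2 has {red, gold, teal, pink, grey} and plot 3 has {red, blue, gold, grey}, leaving only green.
Block 2, plot 5: block 2 has {red, green, gold, teal, pink, grey} and plot 5 has {red, green, gold, teal}, leaving only blue.
Block 4, plot 1: block 4 has {red, blue, green, teal, pink} and plot 1 has {gold, teal}, leaving only grey.
Block 4, plot 4: block 4 has {red, blue, green, teal, pink, grey} and plot 4 has {teal, pink, grey}, leaving only gold.
Block 5, plot 5: block 5 has {red, blue, green, teal, grey} and plot 5 has {red, blue, green, gold, teal}, leaving only pink.
Block 3, plot 5: block 3 has {red, gold} and plot 5 has {red, blue, green, gold, teal, pink}, leaving only grey.
Block 3, plot 6: block 3 has {red, gold, grey} and plot 6 has {blue, green, gold, teal}, leaving only pink.
Block 3, plot 7: block 3 has {red, gold, pink, grey} and plot 7 has {red, blue, green, pink}, leaving only teal.
Block 5, plot 7: block 5 has {red, blue, green, teal, pink, grey} and plot 7 has {red, blue, green, teal, pink}, leaving only gold.
Block 6, plot 4: block 6 has {blue, green, gold} and plot 4 has {gold, teal, pink, grey}, leaving only red.
Block 1, plot 4: block 1 has {green, gold, teal, pink, grey} and plot 4 has {red, gold, teal, pink, grey}, leaving only blue.
Block 1, plot 1: block 1 has {blue, green, gold, teal, pink, grey} and plot 1 has {gold, teal, grey}, leaving only red.
Block 3, plot 4: block 3 has {red, gold, teal, pink, grey} and plot 4 has {red, blue, gold, teal, pink, grey}, leaving only green.
Block 3, plot 1: block 3 has {red, green, gold, teal, pink, grey} and plot 1 has {red, gold, teal, grey}, leaving only blue.
Block 6, plot 1: block 6 has {red, blue, green, gold} and plot 1 has {red, blue, gold, teal, grey}, leaving only pink.
Block 6 already has {red, blue, green, gold, pink} and plot 3 already has {red, blue, green, gold, grey}, so block 6, plot 3 must be teal.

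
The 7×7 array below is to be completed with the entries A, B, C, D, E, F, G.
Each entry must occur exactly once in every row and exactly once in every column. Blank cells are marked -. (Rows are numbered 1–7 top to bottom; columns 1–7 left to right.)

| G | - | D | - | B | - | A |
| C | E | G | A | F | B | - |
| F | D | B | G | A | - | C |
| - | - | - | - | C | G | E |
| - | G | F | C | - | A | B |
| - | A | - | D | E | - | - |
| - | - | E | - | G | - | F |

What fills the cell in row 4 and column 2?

B

Row 2, column 7: row 2 has {A, B, C, E, F, G} and column 7 has {A, B, C, E, F}, leaving only D.
Row 3, column 6: row 3 has {A, B, C, D, F, G} and column 6 has {A, B, G}, leaving only E.
Row 4, column 3: row 4 has {C, E, G} and column 3 has {B, D, E, F, G}, leaving only A.
Row 5, column 5: row 5 has {A, B, C, F, G} and column 5 has {A, B, C, E, F, G}, leaving only D.
Row 5, column 1: row 5 has {A, B, C, D, F, G} and column 1 has {C, F, G}, leaving only E.
Row 6, column 1: row 6 has {A, D, E} and column 1 has {C, E, F, G}, leaving only B.
Row 4, column 1: row 4 has {A, C, E, G} and column 1 has {B, C, E, F, G}, leaving only D.
Row 6, column 3: row 6 has {A, B, D, E} and column 3 has {A, B, D, E, F, G}, leaving only C.
Row 6, column 6: row 6 has {A, B, C, D, E} and column 6 has {A, B, E, G}, leaving only F.
Row 1, column 6: row 1 has {A, B, D, G} and column 6 has {A, B, E, F, G}, leaving only C.
Row 1, column 2: row 1 has {A, B, C, D, G} and column 2 has {A, D, E, G}, leaving only F.
Row 4 already has {A, C, D, E, G} and column 2 already has {A, D, E, F, G}, so row 4, column 2 must be B.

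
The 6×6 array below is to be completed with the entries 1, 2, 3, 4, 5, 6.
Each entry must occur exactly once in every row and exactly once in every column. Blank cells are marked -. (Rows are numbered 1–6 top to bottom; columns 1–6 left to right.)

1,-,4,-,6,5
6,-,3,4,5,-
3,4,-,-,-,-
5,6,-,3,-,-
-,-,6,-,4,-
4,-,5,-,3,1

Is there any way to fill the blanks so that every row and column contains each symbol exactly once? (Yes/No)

Yes

No row or column among the givens repeats a symbol, and propagating forced cells runs into no contradiction.
One valid completion exists (for instance, 1 3 4 2 6 5 / 6 1 3 4 5 2 / 3 4 2 5 1 6 / 5 6 1 3 2 4 / 2 5 6 1 4 3 / 4 2 5 6 3 1).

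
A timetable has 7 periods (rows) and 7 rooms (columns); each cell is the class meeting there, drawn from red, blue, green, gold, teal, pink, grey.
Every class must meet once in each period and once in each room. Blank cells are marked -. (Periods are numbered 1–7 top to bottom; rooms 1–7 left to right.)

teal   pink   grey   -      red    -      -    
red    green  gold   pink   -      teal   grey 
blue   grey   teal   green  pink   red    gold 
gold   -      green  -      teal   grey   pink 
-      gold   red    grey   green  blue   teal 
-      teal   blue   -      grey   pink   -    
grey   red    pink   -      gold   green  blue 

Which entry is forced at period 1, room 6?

Period 1 already has {red, teal, pink, grey} and room 6 already has {red, blue, green, teal, pink, grey}, so period 1, room 6 must be gold.

gold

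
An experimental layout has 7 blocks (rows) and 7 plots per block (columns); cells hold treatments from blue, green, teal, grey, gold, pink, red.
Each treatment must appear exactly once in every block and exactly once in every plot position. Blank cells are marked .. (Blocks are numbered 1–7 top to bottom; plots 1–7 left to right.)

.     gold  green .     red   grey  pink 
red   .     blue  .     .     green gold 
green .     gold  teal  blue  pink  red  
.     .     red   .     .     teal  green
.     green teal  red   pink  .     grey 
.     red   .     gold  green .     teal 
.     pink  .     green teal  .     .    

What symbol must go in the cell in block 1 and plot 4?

Block 1 already has {green, grey, gold, pink, red} and plot 4 already has {green, teal, gold, red}, so block 1, plot 4 must be blue.

blue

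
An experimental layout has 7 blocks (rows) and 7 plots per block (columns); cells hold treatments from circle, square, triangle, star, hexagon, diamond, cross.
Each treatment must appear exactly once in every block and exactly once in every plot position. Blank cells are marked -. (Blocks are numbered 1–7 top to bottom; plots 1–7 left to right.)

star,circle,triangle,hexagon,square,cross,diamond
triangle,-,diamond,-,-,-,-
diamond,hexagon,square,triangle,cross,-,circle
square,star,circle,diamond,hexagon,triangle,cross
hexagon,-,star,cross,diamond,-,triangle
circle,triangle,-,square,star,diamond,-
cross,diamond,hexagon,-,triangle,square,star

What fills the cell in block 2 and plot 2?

Block 2, plot 5: block 2 has {triangle, diamond} and plot 5 has {square, triangle, star, hexagon, diamond, cross}, leaving only circle.
Block 2, plot 4: block 2 has {circle, triangle, diamond} and plot 4 has {square, triangle, hexagon, diamond, cross}, leaving only star.
Block 2, plot 6: block 2 has {circle, triangle, star, diamond} and plot 6 has {square, triangle, diamond, cross}, leaving only hexagon.
Block 2, plot 7: block 2 has {circle, triangle, star, hexagon, diamond} and plot 7 has {circle, triangle, star, diamond, cross}, leaving only square.
Block 2 already has {circle, square, triangle, star, hexagon, diamond} and plot 2 already has {circle, triangle, star, hexagon, diamond}, so block 2, plot 2 must be cross.

cross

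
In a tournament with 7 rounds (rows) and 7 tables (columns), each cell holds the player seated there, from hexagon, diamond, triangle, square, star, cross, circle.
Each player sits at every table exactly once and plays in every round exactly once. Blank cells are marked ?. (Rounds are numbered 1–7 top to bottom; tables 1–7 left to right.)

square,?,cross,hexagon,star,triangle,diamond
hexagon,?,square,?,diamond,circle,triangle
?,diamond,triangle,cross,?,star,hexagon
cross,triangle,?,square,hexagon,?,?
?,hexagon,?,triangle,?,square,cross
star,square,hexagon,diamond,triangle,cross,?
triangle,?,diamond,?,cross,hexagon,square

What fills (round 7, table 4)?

Round 1, table 2: round 1 has {hexagon, diamond, triangle, square, star, cross} and table 2 has {hexagon, diamond, triangle, square}, leaving only circle.
Round 2, table 4: round 2 has {hexagon, diamond, triangle, square, circle} and table 4 has {hexagon, diamond, triangle, square, cross}, leaving only star.
Round 7 already has {hexagon, diamond, triangle, square, cross} and table 4 already has {hexagon, diamond, triangle, square, star, cross}, so round 7, table 4 must be circle.

circle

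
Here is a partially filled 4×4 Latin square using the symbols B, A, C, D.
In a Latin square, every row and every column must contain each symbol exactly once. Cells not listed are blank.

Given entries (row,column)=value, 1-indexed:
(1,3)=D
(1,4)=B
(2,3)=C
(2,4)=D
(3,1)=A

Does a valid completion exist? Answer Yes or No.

No

Row 1, column 1: row 1 has {B, D} and column 1 has {A}, so it must be C.
Row 1, column 2: row 1 has {B, C, D} and column 2 has {}, so it must be A.
Row 2, column 1: row 2 has {C, D} and column 1 has {A, C}, so it must be B.
Now row 2, column 2: row 2 together with column 2 already contain {B, A, C, D} — every symbol — so nothing can go there. The grid has no valid completion.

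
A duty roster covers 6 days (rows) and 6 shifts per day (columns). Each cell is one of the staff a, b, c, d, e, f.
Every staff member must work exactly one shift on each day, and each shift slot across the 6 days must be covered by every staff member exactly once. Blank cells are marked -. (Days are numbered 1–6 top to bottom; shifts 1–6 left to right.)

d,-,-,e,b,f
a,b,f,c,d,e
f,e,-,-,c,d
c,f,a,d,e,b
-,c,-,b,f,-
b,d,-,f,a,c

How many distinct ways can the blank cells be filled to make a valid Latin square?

1

Day 1, shift 2: eliminating its day and shift leaves {a}.
Day 1, shift 3: eliminating its day and shift leaves {c}.
Day 3, shift 3: eliminating its day and shift leaves {b}.
Day 3, shift 4: eliminating its day and shift leaves {a}.
Day 5, shift 1: eliminating its day and shift leaves {e}.
Day 5, shift 3: eliminating its day and shift leaves {d, e}.
Day 5, shift 6: eliminating its day and shift leaves {a}.
Day 6, shift 3: eliminating its day and shift leaves {e}.
Only one assignment across all blanks avoids any day or shift repeat, giving 1 completion.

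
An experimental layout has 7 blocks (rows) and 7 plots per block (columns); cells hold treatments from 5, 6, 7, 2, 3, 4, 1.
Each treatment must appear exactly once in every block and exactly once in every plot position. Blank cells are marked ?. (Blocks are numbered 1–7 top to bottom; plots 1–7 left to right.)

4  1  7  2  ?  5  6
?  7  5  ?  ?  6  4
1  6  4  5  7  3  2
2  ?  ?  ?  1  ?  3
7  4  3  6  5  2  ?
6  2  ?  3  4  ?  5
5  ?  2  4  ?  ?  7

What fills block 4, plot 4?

Block 4 already has {2, 3, 1} and plot 4 already has {5, 6, 2, 3, 4}, so block 4, plot 4 must be 7.

7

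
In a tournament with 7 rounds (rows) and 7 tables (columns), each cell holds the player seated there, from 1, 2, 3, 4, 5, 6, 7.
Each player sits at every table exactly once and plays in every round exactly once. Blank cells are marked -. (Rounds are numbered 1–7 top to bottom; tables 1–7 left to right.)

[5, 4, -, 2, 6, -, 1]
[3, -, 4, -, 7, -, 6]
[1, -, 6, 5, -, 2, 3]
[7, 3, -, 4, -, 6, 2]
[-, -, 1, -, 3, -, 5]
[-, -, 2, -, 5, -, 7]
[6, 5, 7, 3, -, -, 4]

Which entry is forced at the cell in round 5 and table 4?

Round 1, table 3: round 1 has {1, 2, 4, 5, 6} and table 3 has {1, 2, 4, 6, 7}, leaving only 3.
Round 1, table 6: round 1 has {1, 2, 3, 4, 5, 6} and table 6 has {2, 6}, leaving only 7.
Round 2, table 4: round 2 has {3, 4, 6, 7} and table 4 has {2, 3, 4, 5}, leaving only 1.
Round 2, table 2: round 2 has {1, 3, 4, 6, 7} and table 2 has {3, 4, 5}, leaving only 2.
Round 2, table 6: round 2 has {1, 2, 3, 4, 6, 7} and table 6 has {2, 6, 7}, leaving only 5.
Round 3, table 2: round 3 has {1, 2, 3, 5, 6} and table 2 has {2, 3, 4, 5}, leaving only 7.
Round 3, table 5: round 3 has {1, 2, 3, 5, 6, 7} and table 5 has {3, 5, 6, 7}, leaving only 4.
Round 4, table 3: round 4 has {2, 3, 4, 6, 7} and table 3 has {1, 2, 3, 4, 6, 7}, leaving only 5.
Round 4, table 5: round 4 has {2, 3, 4, 5, 6, 7} and table 5 has {3, 4, 5, 6, 7}, leaving only 1.
Round 5, table 2: round 5 has {1, 3, 5} and table 2 has {2, 3, 4, 5, 7}, leaving only 6.
Round 5 already has {1, 3, 5, 6} and table 4 already has {1, 2, 3, 4, 5}, so round 5, table 4 must be 7.

7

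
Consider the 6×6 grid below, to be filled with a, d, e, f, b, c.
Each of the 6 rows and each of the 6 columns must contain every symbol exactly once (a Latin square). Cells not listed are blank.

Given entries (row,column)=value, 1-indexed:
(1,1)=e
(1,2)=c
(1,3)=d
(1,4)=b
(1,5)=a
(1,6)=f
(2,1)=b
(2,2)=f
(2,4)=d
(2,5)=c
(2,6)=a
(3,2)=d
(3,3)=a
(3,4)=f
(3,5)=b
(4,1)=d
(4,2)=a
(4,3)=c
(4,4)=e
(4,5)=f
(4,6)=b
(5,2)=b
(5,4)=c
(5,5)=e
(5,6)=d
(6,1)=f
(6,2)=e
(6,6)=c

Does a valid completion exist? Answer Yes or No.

No row or column among the givens repeats a symbol, and propagating forced cells runs into no contradiction.
One valid completion exists (for instance, e c d b a f / b f e d c a / c d a f b e / d a c e f b / a b f c e d / f e b a d c).

Yes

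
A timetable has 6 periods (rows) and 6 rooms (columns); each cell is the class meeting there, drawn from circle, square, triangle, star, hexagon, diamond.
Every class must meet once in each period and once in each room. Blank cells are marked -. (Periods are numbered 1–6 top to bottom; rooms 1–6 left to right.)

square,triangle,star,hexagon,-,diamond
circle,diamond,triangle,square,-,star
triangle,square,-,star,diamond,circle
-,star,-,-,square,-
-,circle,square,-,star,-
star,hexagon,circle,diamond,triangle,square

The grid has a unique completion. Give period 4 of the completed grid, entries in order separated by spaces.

Period 1, room 5: period 1 has {square, triangle, star, hexagon, diamond} and room 5 has {square, triangle, star, diamond}, leaving only circle.
Period 2, room 5: period 2 has {circle, square, triangle, star, diamond} and room 5 has {circle, square, triangle, star, diamond}, leaving only hexagon.
Period 3, room 3: period 3 has {circle, square, triangle, star, diamond} and room 3 has {circle, square, triangle, star}, leaving only hexagon.
Period 4, room 3: period 4 has {square, star} and room 3 has {circle, square, triangle, star, hexagon}, leaving only diamond.
Period 4, room 1: period 4 has {square, star, diamond} and room 1 has {circle, square, triangle, star}, leaving only hexagon.
Period 4, room 6: period 4 has {square, star, hexagon, diamond} and room 6 has {circle, square, star, diamond}, leaving only triangle.
Period 4, room 4: period 4 has {square, triangle, star, hexagon, diamond} and room 4 has {square, star, hexagon, diamond}, leaving only circle.
So period 4 reads: hexagon star diamond circle square triangle.

hexagon star diamond circle square triangle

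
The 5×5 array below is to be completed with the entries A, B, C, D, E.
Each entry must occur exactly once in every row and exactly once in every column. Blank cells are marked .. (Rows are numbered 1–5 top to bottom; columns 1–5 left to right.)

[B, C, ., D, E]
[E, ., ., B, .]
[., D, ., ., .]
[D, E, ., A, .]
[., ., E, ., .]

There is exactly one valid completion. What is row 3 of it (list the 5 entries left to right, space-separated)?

Row 1, column 3: row 1 has {B, C, D, E} and column 3 has {E}, leaving only A.
Row 2, column 2: row 2 has {B, E} and column 2 has {C, D, E}, leaving only A.
Row 5, column 2: row 5 has {E} and column 2 has {A, C, D, E}, leaving only B.
Row 5, column 4: row 5 has {B, E} and column 4 has {A, B, D}, leaving only C.
Row 3, column 4: row 3 has {D} and column 4 has {A, B, C, D}, leaving only E.
Row 5, column 1: row 5 has {B, C, E} and column 1 has {B, D, E}, leaving only A.
Row 3, column 1: row 3 has {D, E} and column 1 has {A, B, D, E}, leaving only C.
Row 3, column 3: row 3 has {C, D, E} and column 3 has {A, E}, leaving only B.
Row 3, column 5: row 3 has {B, C, D, E} and column 5 has {E}, leaving only A.
So row 3 reads: C D B E A.

C D B E A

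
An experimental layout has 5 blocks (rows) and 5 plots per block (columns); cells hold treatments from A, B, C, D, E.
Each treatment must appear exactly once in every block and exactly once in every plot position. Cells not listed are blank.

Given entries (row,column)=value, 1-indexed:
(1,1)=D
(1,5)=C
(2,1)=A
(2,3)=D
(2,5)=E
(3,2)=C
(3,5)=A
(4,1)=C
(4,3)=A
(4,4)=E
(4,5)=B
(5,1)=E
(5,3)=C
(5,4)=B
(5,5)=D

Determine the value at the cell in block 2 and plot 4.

C

Block 2 already has {A, D, E} and plot 4 already has {B, E}, so block 2, plot 4 must be C.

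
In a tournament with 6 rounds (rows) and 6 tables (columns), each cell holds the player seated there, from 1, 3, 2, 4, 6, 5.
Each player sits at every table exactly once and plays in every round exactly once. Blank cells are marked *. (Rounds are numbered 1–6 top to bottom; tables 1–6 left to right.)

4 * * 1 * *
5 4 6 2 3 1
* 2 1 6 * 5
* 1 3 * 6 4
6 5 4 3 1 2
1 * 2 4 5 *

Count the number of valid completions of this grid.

Round 1, table 2: eliminating its round and table leaves {3, 6}.
Round 1, table 3: eliminating its round and table leaves {5}.
Round 1, table 5: eliminating its round and table leaves {2}.
Round 1, table 6: eliminating its round and table leaves {3, 6}.
Round 3, table 1: eliminating its round and table leaves {3}.
Round 3, table 5: eliminating its round and table leaves {4}.
Round 4, table 1: eliminating its round and table leaves {2}.
Round 4, table 4: eliminating its round and table leaves {5}.
Round 6, table 2: eliminating its round and table leaves {3, 6}.
Round 6, table 6: eliminating its round and table leaves {3, 6}.
Enumerating the assignments across these blanks that avoid any round or table repeat gives 2 completions.

2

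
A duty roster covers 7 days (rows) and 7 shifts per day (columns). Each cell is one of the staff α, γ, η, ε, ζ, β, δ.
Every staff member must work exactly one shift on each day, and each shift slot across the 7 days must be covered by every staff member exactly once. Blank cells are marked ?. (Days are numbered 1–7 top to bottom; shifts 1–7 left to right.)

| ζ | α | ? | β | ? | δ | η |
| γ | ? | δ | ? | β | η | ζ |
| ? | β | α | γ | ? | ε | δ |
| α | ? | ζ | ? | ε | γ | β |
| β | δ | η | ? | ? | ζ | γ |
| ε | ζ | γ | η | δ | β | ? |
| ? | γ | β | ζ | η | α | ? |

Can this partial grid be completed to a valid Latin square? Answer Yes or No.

No day or shift among the givens repeats a symbol, and propagating forced cells runs into no contradiction.
One valid completion exists (for instance, ζ α ε β γ δ η / γ ε δ α β η ζ / η β α γ ζ ε δ / α η ζ δ ε γ β / β δ η ε α ζ γ / ε ζ γ η δ β α / δ γ β ζ η α ε).

Yes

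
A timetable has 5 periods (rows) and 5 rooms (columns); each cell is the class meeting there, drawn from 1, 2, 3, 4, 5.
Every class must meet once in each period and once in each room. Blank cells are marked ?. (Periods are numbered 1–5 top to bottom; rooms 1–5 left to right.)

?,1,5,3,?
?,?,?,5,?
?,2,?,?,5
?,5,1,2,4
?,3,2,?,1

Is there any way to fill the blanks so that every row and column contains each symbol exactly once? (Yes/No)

Period 1, room 5: period 1 has {1, 3, 5} and room 5 has {1, 4, 5}, so it must be 2.
Period 1, room 1: period 1 has {1, 2, 3, 5} and room 1 has {}, so it must be 4.
Period 2, room 2: period 2 has {5} and room 2 has {1, 2, 3, 5}, so it must be 4.
Period 2, room 3: period 2 has {4, 5} and room 3 has {1, 2, 5}, so it must be 3.
Now period 2, room 5: period 2 together with room 5 already contain {1, 2, 3, 4, 5} — every symbol — so nothing can go there. The grid has no valid completion.

No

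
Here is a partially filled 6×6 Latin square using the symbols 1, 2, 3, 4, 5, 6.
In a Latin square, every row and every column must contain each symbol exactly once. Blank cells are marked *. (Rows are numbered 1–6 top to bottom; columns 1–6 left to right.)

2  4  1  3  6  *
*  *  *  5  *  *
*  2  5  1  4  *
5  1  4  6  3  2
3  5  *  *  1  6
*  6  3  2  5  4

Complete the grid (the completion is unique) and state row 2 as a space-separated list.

4 3 6 5 2 1

Row 2, column 2: row 2 has {5} and column 2 has {1, 2, 4, 5, 6}, leaving only 3.
Row 2, column 5: row 2 has {3, 5} and column 5 has {1, 3, 4, 5, 6}, leaving only 2.
Row 2, column 3: row 2 has {2, 3, 5} and column 3 has {1, 3, 4, 5}, leaving only 6.
Row 2, column 6: row 2 has {2, 3, 5, 6} and column 6 has {2, 4, 6}, leaving only 1.
Row 2, column 1: row 2 has {1, 2, 3, 5, 6} and column 1 has {2, 3, 5}, leaving only 4.
So row 2 reads: 4 3 6 5 2 1.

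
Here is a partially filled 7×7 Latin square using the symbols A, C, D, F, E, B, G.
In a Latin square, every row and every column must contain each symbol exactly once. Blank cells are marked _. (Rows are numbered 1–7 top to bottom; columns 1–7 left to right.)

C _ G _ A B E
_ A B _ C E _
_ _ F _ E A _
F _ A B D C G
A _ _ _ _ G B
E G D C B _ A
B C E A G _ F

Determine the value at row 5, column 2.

Row 2, column 7: row 2 has {A, C, E, B} and column 7 has {A, F, E, B, G}, leaving only D.
Row 2, column 1: row 2 has {A, C, D, E, B} and column 1 has {A, C, F, E, B}, leaving only G.
Row 2, column 4: row 2 has {A, C, D, E, B, G} and column 4 has {A, C, B}, leaving only F.
Row 1, column 4: row 1 has {A, C, E, B, G} and column 4 has {A, C, F, B}, leaving only D.
Row 1, column 2: row 1 has {A, C, D, E, B, G} and column 2 has {A, C, G}, leaving only F.
Row 3, column 1: row 3 has {A, F, E} and column 1 has {A, C, F, E, B, G}, leaving only D.
Row 3, column 2: row 3 has {A, D, F, E} and column 2 has {A, C, F, G}, leaving only B.
Row 3, column 4: row 3 has {A, D, F, E, B} and column 4 has {A, C, D, F, B}, leaving only G.
Row 3, column 7: row 3 has {A, D, F, E, B, G} and column 7 has {A, D, F, E, B, G}, leaving only C.
Row 4, column 2: row 4 has {A, C, D, F, B, G} and column 2 has {A, C, F, B, G}, leaving only E.
Row 5 already has {A, B, G} and column 2 already has {A, C, F, E, B, G}, so row 5, column 2 must be D.

D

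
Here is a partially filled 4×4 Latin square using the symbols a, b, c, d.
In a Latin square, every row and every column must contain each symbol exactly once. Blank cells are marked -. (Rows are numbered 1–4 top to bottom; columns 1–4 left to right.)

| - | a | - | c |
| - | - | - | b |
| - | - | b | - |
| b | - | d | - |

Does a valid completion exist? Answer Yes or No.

Row 1, column 3: row 1 together with column 3 already contain {a, b, c, d} — every symbol — so nothing can go there. The grid has no valid completion.

No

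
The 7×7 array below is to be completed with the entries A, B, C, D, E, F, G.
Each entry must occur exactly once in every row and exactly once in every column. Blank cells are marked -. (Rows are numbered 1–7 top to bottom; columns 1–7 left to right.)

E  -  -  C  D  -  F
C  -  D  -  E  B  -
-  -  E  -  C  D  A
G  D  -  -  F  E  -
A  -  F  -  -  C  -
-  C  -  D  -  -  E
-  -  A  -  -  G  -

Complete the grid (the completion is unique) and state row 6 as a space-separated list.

B C G D A F E

Row 1, column 6: row 1 has {C, D, E, F} and column 6 has {B, C, D, E, G}, leaving only A.
Row 6, column 6: row 6 has {C, D, E} and column 6 has {A, B, C, D, E, G}, leaving only F.
Row 6, column 1: row 6 has {C, D, E, F} and column 1 has {A, C, E, G}, leaving only B.
Row 6, column 3: row 6 has {B, C, D, E, F} and column 3 has {A, D, E, F}, leaving only G.
Row 6, column 5: row 6 has {B, C, D, E, F, G} and column 5 has {C, D, E, F}, leaving only A.
So row 6 reads: B C G D A F E.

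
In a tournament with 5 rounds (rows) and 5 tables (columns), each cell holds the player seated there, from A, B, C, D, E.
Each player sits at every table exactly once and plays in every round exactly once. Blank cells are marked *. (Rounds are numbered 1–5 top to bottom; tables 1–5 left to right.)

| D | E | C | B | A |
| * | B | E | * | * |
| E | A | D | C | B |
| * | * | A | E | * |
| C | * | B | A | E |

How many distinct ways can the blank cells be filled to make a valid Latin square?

Round 2, table 1: eliminating its round and table leaves {A}.
Round 2, table 4: eliminating its round and table leaves {D}.
Round 2, table 5: eliminating its round and table leaves {C, D}.
Round 4, table 1: eliminating its round and table leaves {B}.
Round 4, table 2: eliminating its round and table leaves {C, D}.
Round 4, table 5: eliminating its round and table leaves {C, D}.
Round 5, table 2: eliminating its round and table leaves {D}.
Only one assignment across all blanks avoids any round or table repeat, giving 1 completion.

1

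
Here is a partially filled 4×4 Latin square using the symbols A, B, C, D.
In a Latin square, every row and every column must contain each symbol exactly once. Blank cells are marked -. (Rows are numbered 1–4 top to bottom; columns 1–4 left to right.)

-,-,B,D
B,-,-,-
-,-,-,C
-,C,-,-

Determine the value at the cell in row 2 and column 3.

C

Row 1, column 2: row 1 has {B, D} and column 2 has {C}, leaving only A.
Row 1, column 1: row 1 has {A, B, D} and column 1 has {B}, leaving only C.
Row 2, column 2: row 2 has {B} and column 2 has {A, C}, leaving only D.
Row 2, column 4: row 2 has {B, D} and column 4 has {C, D}, leaving only A.
Row 2 already has {A, B, D} and column 3 already has {B}, so row 2, column 3 must be C.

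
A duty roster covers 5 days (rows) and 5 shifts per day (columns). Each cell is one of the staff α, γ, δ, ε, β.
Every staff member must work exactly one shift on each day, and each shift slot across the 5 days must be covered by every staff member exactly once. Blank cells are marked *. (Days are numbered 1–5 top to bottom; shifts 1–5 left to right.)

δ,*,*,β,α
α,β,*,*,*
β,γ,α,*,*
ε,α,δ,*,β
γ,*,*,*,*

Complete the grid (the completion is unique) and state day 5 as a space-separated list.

Day 1, shift 2: day 1 has {α, δ, β} and shift 2 has {α, γ, β}, leaving only ε.
Day 5, shift 2: day 5 has {γ} and shift 2 has {α, γ, ε, β}, leaving only δ.
Day 5, shift 5: day 5 has {γ, δ} and shift 5 has {α, β}, leaving only ε.
Day 5, shift 3: day 5 has {γ, δ, ε} and shift 3 has {α, δ}, leaving only β.
Day 5, shift 4: day 5 has {γ, δ, ε, β} and shift 4 has {β}, leaving only α.
So day 5 reads: γ δ β α ε.

γ δ β α ε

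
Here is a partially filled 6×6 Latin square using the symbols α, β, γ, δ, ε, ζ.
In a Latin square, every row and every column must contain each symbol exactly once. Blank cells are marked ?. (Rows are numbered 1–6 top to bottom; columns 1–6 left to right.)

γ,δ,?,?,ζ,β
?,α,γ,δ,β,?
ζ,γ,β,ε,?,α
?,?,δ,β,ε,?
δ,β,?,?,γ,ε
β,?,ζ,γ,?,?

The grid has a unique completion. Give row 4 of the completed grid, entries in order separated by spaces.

Row 4, column 1: row 4 has {β, δ, ε} and column 1 has {β, γ, δ, ζ}, leaving only α.
Row 4, column 2: row 4 has {α, β, δ, ε} and column 2 has {α, β, γ, δ}, leaving only ζ.
Row 4, column 6: row 4 has {α, β, δ, ε, ζ} and column 6 has {α, β, ε}, leaving only γ.
So row 4 reads: α ζ δ β ε γ.

α ζ δ β ε γ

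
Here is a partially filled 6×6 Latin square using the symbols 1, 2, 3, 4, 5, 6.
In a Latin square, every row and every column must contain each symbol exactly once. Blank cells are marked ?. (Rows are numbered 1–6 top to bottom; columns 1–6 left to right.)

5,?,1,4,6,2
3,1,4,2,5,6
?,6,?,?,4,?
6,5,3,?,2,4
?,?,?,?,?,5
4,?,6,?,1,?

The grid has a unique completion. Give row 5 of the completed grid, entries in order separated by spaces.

Row 5, column 3: row 5 has {5} and column 3 has {1, 3, 4, 6}, leaving only 2.
Row 5, column 1: row 5 has {2, 5} and column 1 has {3, 4, 5, 6}, leaving only 1.
Row 5, column 5: row 5 has {1, 2, 5} and column 5 has {1, 2, 4, 5, 6}, leaving only 3.
Row 5, column 2: row 5 has {1, 2, 3, 5} and column 2 has {1, 5, 6}, leaving only 4.
Row 5, column 4: row 5 has {1, 2, 3, 4, 5} and column 4 has {2, 4}, leaving only 6.
So row 5 reads: 1 4 2 6 3 5.

1 4 2 6 3 5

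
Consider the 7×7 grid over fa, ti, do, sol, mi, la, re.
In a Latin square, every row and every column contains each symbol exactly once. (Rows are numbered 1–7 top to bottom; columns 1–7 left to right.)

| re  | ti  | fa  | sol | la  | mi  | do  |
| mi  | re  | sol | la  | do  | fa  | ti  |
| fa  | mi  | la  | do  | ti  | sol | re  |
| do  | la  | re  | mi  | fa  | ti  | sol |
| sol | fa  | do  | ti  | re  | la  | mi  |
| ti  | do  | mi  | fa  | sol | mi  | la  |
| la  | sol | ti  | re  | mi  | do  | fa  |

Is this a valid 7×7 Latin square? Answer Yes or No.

Row 6 contains mi twice (at columns 3 and 6), so it is not a permutation.

No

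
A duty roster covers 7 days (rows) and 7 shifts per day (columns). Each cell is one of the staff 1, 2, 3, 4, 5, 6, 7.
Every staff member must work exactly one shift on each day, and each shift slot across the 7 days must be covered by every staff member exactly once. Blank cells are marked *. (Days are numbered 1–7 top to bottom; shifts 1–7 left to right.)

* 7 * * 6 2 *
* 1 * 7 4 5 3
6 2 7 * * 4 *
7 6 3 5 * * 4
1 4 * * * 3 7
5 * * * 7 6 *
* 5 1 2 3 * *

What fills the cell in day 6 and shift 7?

Day 2, shift 1: day 2 has {1, 3, 4, 5, 7} and shift 1 has {1, 5, 6, 7}, leaving only 2.
Day 2, shift 3: day 2 has {1, 2, 3, 4, 5, 7} and shift 3 has {1, 3, 7}, leaving only 6.
Day 4, shift 6: day 4 has {3, 4, 5, 6, 7} and shift 6 has {2, 3, 4, 5, 6}, leaving only 1.
Day 4, shift 5: day 4 has {1, 3, 4, 5, 6, 7} and shift 5 has {3, 4, 6, 7}, leaving only 2.
Day 5, shift 4: day 5 has {1, 3, 4, 7} and shift 4 has {2, 5, 7}, leaving only 6.
Day 5, shift 5: day 5 has {1, 3, 4, 6, 7} and shift 5 has {2, 3, 4, 6, 7}, leaving only 5.
Day 3, shift 5: day 3 has {2, 4, 6, 7} and shift 5 has {2, 3, 4, 5, 6, 7}, leaving only 1.
Day 3, shift 4: day 3 has {1, 2, 4, 6, 7} and shift 4 has {2, 5, 6, 7}, leaving only 3.
Day 3, shift 7: day 3 has {1, 2, 3, 4, 6, 7} and shift 7 has {3, 4, 7}, leaving only 5.
Day 1, shift 7: day 1 has {2, 6, 7} and shift 7 has {3, 4, 5, 7}, leaving only 1.
Day 6 already has {5, 6, 7} and shift 7 already has {1, 3, 4, 5, 7}, so day 6, shift 7 must be 2.

2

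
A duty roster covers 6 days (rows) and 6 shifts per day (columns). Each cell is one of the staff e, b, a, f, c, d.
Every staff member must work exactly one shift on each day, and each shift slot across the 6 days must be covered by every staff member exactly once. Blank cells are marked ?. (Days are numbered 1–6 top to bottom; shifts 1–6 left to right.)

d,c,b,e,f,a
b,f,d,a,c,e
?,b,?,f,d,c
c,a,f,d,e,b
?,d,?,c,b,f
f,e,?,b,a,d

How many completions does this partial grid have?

2

Day 3, shift 1: eliminating its day and shift leaves {e, a}.
Day 3, shift 3: eliminating its day and shift leaves {e, a}.
Day 5, shift 1: eliminating its day and shift leaves {e, a}.
Day 5, shift 3: eliminating its day and shift leaves {e, a}.
Day 6, shift 3: eliminating its day and shift leaves {c}.
Enumerating the assignments across these blanks that avoid any day or shift repeat gives 2 completions.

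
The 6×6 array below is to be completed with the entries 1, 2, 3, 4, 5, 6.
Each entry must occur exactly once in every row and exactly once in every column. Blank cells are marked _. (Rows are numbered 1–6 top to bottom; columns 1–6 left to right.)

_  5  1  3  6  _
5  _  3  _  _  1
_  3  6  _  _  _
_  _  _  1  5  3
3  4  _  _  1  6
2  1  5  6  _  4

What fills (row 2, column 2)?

6

Row 1, column 1: row 1 has {1, 3, 5, 6} and column 1 has {2, 3, 5}, leaving only 4.
Row 1, column 6: row 1 has {1, 3, 4, 5, 6} and column 6 has {1, 3, 4, 6}, leaving only 2.
Row 3, column 1: row 3 has {3, 6} and column 1 has {2, 3, 4, 5}, leaving only 1.
Row 3, column 6: row 3 has {1, 3, 6} and column 6 has {1, 2, 3, 4, 6}, leaving only 5.
Row 4, column 1: row 4 has {1, 3, 5} and column 1 has {1, 2, 3, 4, 5}, leaving only 6.
Row 4, column 2: row 4 has {1, 3, 5, 6} and column 2 has {1, 3, 4, 5}, leaving only 2.
Row 2 already has {1, 3, 5} and column 2 already has {1, 2, 3, 4, 5}, so row 2, column 2 must be 6.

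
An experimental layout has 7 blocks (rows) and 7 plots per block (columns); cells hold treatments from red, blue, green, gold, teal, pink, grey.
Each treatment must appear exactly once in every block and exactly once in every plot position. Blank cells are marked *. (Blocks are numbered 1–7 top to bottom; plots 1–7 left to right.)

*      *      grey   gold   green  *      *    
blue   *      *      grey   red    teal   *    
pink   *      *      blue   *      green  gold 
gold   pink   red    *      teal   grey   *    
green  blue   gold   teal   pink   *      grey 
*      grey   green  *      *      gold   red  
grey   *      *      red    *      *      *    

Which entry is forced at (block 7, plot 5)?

gold

Block 2, plot 3: block 2 has {red, blue, teal, grey} and plot 3 has {red, green, gold, grey}, leaving only pink.
Block 2, plot 7: block 2 has {red, blue, teal, pink, grey} and plot 7 has {red, gold, grey}, leaving only green.
Block 2, plot 2: block 2 has {red, blue, green, teal, pink, grey} and plot 2 has {blue, pink, grey}, leaving only gold.
Block 3, plot 3: block 3 has {blue, green, gold, pink} and plot 3 has {red, green, gold, pink, grey}, leaving only teal.
Block 3, plot 2: block 3 has {blue, green, gold, teal, pink} and plot 2 has {blue, gold, pink, grey}, leaving only red.
Block 1, plot 2: block 1 has {green, gold, grey} and plot 2 has {red, blue, gold, pink, grey}, leaving only teal.
Block 1, plot 1: block 1 has {green, gold, teal, grey} and plot 1 has {blue, green, gold, pink, grey}, leaving only red.
Block 3, plot 5: block 3 has {red, blue, green, gold, teal, pink} and plot 5 has {red, green, teal, pink}, leaving only grey.
Block 4, plot 4: block 4 has {red, gold, teal, pink, grey} and plot 4 has {red, blue, gold, teal, grey}, leaving only green.
Block 4, plot 7: block 4 has {red, green, gold, teal, pink, grey} and plot 7 has {red, green, gold, grey}, leaving only blue.
Block 1, plot 7: block 1 has {red, green, gold, teal, grey} and plot 7 has {red, blue, green, gold, grey}, leaving only pink.
Block 1, plot 6: block 1 has {red, green, gold, teal, pink, grey} and plot 6 has {green, gold, teal, grey}, leaving only blue.
Block 5, plot 6: block 5 has {blue, green, gold, teal, pink, grey} and plot 6 has {blue, green, gold, teal, grey}, leaving only red.
Block 6, plot 1: block 6 has {red, green, gold, grey} and plot 1 has {red, blue, green, gold, pink, grey}, leaving only teal.
Block 6, plot 4: block 6 has {red, green, gold, teal, grey} and plot 4 has {red, blue, green, gold, teal, grey}, leaving only pink.
Block 6, plot 5: block 6 has {red, green, gold, teal, pink, grey} and plot 5 has {red, green, teal, pink, grey}, leaving only blue.
Block 7 already has {red, grey} and plot 5 already has {red, blue, green, teal, pink, grey}, so block 7, plot 5 must be gold.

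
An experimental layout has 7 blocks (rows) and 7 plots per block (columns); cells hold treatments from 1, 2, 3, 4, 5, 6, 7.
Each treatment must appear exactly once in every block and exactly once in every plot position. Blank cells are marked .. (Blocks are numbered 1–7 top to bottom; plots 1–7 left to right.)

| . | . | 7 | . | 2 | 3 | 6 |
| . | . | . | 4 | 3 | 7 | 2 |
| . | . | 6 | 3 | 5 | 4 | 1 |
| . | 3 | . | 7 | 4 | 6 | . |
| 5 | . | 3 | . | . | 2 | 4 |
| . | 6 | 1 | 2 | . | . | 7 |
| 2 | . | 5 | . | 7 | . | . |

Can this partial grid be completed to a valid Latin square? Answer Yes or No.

No

Block 2, plot 3: block 2 together with plot 3 already contain {1, 2, 3, 4, 5, 6, 7} — every symbol — so nothing can go there. The grid has no valid completion.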